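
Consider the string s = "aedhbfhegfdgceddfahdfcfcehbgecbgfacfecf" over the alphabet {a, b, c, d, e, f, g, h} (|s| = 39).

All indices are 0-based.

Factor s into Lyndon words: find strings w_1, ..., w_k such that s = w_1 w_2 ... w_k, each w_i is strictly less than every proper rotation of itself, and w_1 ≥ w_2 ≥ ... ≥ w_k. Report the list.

["aedhbfhegfdgceddfahdfcfcehbgecbgf", "acfecf"]

emit factor 1: 'aedhbfhegfdgceddfahdfcfcehbgecbgf' (i=0, period=33)
emit factor 2: 'acfecf' (i=33, period=6)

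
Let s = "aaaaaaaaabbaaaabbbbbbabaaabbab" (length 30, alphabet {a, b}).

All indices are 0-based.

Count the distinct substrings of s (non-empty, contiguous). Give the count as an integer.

360

rank | idx | suffix
   0 |   0 | aaaaaaaaabbaaaabbbbbbabaaabbab
   1 |   1 | aaaaaaaabbaaaabbbbbbabaaabbab
   2 |   2 | aaaaaaabbaaaabbbbbbabaaabbab
   3 |   3 | aaaaaabbaaaabbbbbbabaaabbab
   4 |   4 | aaaaabbaaaabbbbbbabaaabbab
   5 |   5 | aaaabbaaaabbbbbbabaaabbab
   6 |  11 | aaaabbbbbbabaaabbab
   7 |   6 | aaabbaaaabbbbbbabaaabbab
   8 |  23 | aaabbab
   9 |  12 | aaabbbbbbabaaabbab
  10 |   7 | aabbaaaabbbbbbabaaabbab
  11 |  24 | aabbab
  12 |  13 | aabbbbbbabaaabbab
  13 |  28 | ab
  14 |  21 | abaaabbab
  15 |   8 | abbaaaabbbbbbabaaabbab
  16 |  25 | abbab
  17 |  14 | abbbbbbabaaabbab
  18 |  29 | b
  19 |  10 | baaaabbbbbbabaaabbab
  20 |  22 | baaabbab
  21 |  27 | bab
  22 |  20 | babaaabbab
  23 |   9 | bbaaaabbbbbbabaaabbab
  24 |  26 | bbab
  25 |  19 | bbabaaabbab
  26 |  18 | bbbabaaabbab
  27 |  17 | bbbbabaaabbab
  28 |  16 | bbbbbabaaabbab
  29 |  15 | bbbbbbabaaabbab

SA = [0, 1, 2, 3, 4, 5, 11, 6, 23, 12, 7, 24, 13, 28, 21, 8, 25, 14, 29, 10, 22, 27, 20, 9, 26, 19, 18, 17, 16, 15]
[i] adj suffixes → lcp
  [1] 0/1 → 8 ('aaaaaaaa')
  [2] 1/2 → 7 ('aaaaaaa')
  [3] 2/3 → 6 ('aaaaaa')
  [4] 3/4 → 5 ('aaaaa')
  [5] 4/5 → 4 ('aaaa')
  [6] 5/11 → 6 ('aaaabb')
  [7] 11/6 → 3 ('aaa')
  [8] 6/23 → 6 ('aaabba')
  [9] 23/12 → 5 ('aaabb')
  [10] 12/7 → 2 ('aa')
  [11] 7/24 → 5 ('aabba')
  [12] 24/13 → 4 ('aabb')
  [13] 13/28 → 1 ('a')
  [14] 28/21 → 2 ('ab')
  [15] 21/8 → 2 ('ab')
  [16] 8/25 → 4 ('abba')
  [17] 25/14 → 3 ('abb')
  [18] 14/29 → 0 ('')
  [19] 29/10 → 1 ('b')
  [20] 10/22 → 4 ('baaa')
  [21] 22/27 → 2 ('ba')
  [22] 27/20 → 3 ('bab')
  [23] 20/9 → 1 ('b')
  [24] 9/26 → 3 ('bba')
  [25] 26/19 → 4 ('bbab')
  [26] 19/18 → 2 ('bb')
  [27] 18/17 → 3 ('bbb')
  [28] 17/16 → 4 ('bbbb')
  [29] 16/15 → 5 ('bbbbb')

n(n+1)/2 = 30·31/2 = 465
Σ LCP = 0 + 8 + 7 + 6 + 5 + 4 + 6 + 3 + 6 + 5 + 2 + 5 + 4 + 1 + 2 + 2 + 4 + 3 + 0 + 1 + 4 + 2 + 3 + 1 + 3 + 4 + 2 + 3 + 4 + 5 = 105
distinct = 465 − 105 = 360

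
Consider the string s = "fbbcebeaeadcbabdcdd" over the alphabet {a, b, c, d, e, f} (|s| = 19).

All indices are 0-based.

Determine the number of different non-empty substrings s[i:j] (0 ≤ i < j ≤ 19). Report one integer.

175

rank→(start, suffix):
  0 → (13, 'abdcdd')
  1 → (9, 'adcbabdcdd')
  2 → (7, 'aeadcbabdcdd')
  3 → (12, 'babdcdd')
  4 → (1, 'bbcebeaeadcbabdcdd')
  5 → (2, 'bcebeaeadcbabdcdd')
  6 → (14, 'bdcdd')
  7 → (5, 'beaeadcbabdcdd')
  8 → (11, 'cbabdcdd')
  9 → (16, 'cdd')
  10 → (3, 'cebeaeadcbabdcdd')
  11 → (18, 'd')
  12 → (10, 'dcbabdcdd')
  13 → (15, 'dcdd')
  14 → (17, 'dd')
  15 → (8, 'eadcbabdcdd')
  16 → (6, 'eaeadcbabdcdd')
  17 → (4, 'ebeaeadcbabdcdd')
  18 → (0, 'fbbcebeaeadcbabdcdd')

SA = [13, 9, 7, 12, 1, 2, 14, 5, 11, 16, 3, 18, 10, 15, 17, 8, 6, 4, 0]
i: (SA[i-1],SA[i]) lcp shared
  1: (13,9) 1 'a'
  2: (9,7) 1 'a'
  3: (7,12) 0 ''
  4: (12,1) 1 'b'
  5: (1,2) 1 'b'
  6: (2,14) 1 'b'
  7: (14,5) 1 'b'
  8: (5,11) 0 ''
  9: (11,16) 1 'c'
  10: (16,3) 1 'c'
  11: (3,18) 0 ''
  12: (18,10) 1 'd'
  13: (10,15) 2 'dc'
  14: (15,17) 1 'd'
  15: (17,8) 0 ''
  16: (8,6) 2 'ea'
  17: (6,4) 1 'e'
  18: (4,0) 0 ''

n(n+1)/2 = 19·20/2 = 190
Σ LCP = 0 + 1 + 1 + 0 + 1 + 1 + 1 + 1 + 0 + 1 + 1 + 0 + 1 + 2 + 1 + 0 + 2 + 1 + 0 = 15
distinct = 190 − 15 = 175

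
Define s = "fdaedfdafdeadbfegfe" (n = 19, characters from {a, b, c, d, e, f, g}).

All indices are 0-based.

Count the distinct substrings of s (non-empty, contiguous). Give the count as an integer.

sorted suffixes:
  #0 SA[0]=11  'adbfegfe'
  #1 SA[1]=2  'aedfdafdeadbfegfe'
  #2 SA[2]=7  'afdeadbfegfe'
  #3 SA[3]=13  'bfegfe'
  #4 SA[4]=1  'daedfdafdeadbfegfe'
  #5 SA[5]=6  'dafdeadbfegfe'
  #6 SA[6]=12  'dbfegfe'
  #7 SA[7]=9  'deadbfegfe'
  #8 SA[8]=4  'dfdafdeadbfegfe'
  #9 SA[9]=18  'e'
  #10 SA[10]=10  'eadbfegfe'
  #11 SA[11]=3  'edfdafdeadbfegfe'
  #12 SA[12]=15  'egfe'
  #13 SA[13]=0  'fdaedfdafdeadbfegfe'
  #14 SA[14]=5  'fdafdeadbfegfe'
  #15 SA[15]=8  'fdeadbfegfe'
  #16 SA[16]=17  'fe'
  #17 SA[17]=14  'fegfe'
  #18 SA[18]=16  'gfe'

SA = [11, 2, 7, 13, 1, 6, 12, 9, 4, 18, 10, 3, 15, 0, 5, 8, 17, 14, 16]
i: (SA[i-1],SA[i]) lcp shared
  1: (11,2) 1 'a'
  2: (2,7) 1 'a'
  3: (7,13) 0 ''
  4: (13,1) 0 ''
  5: (1,6) 2 'da'
  6: (6,12) 1 'd'
  7: (12,9) 1 'd'
  8: (9,4) 1 'd'
  9: (4,18) 0 ''
  10: (18,10) 1 'e'
  11: (10,3) 1 'e'
  12: (3,15) 1 'e'
  13: (15,0) 0 ''
  14: (0,5) 3 'fda'
  15: (5,8) 2 'fd'
  16: (8,17) 1 'f'
  17: (17,14) 2 'fe'
  18: (14,16) 0 ''

n(n+1)/2 = 19·20/2 = 190
Σ LCP = 0 + 1 + 1 + 0 + 0 + 2 + 1 + 1 + 1 + 0 + 1 + 1 + 1 + 0 + 3 + 2 + 1 + 2 + 0 = 18
distinct = 190 − 18 = 172

172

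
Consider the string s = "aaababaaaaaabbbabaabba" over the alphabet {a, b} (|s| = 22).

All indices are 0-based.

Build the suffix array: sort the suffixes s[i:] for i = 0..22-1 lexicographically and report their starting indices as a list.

rank | idx | suffix
   0 |  21 | a
   1 |   6 | aaaaaabbbabaabba
   2 |   7 | aaaaabbbabaabba
   3 |   8 | aaaabbbabaabba
   4 |   0 | aaababaaaaaabbbabaabba
   5 |   9 | aaabbbabaabba
   6 |   1 | aababaaaaaabbbabaabba
   7 |  17 | aabba
   8 |  10 | aabbbabaabba
   9 |   4 | abaaaaaabbbabaabba
  10 |  15 | abaabba
  11 |   2 | ababaaaaaabbbabaabba
  12 |  18 | abba
  13 |  11 | abbbabaabba
  14 |  20 | ba
  15 |   5 | baaaaaabbbabaabba
  16 |  16 | baabba
  17 |   3 | babaaaaaabbbabaabba
  18 |  14 | babaabba
  19 |  19 | bba
  20 |  13 | bbabaabba
  21 |  12 | bbbabaabba

[21, 6, 7, 8, 0, 9, 1, 17, 10, 4, 15, 2, 18, 11, 20, 5, 16, 3, 14, 19, 13, 12]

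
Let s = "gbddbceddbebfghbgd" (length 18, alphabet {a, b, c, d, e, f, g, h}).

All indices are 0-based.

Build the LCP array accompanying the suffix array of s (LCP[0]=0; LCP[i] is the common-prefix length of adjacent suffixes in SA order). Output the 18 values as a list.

sorted suffixes:
  #0 SA[0]=4  'bceddbebfghbgd'
  #1 SA[1]=1  'bddbceddbebfghbgd'
  #2 SA[2]=9  'bebfghbgd'
  #3 SA[3]=11  'bfghbgd'
  #4 SA[4]=15  'bgd'
  #5 SA[5]=5  'ceddbebfghbgd'
  #6 SA[6]=17  'd'
  #7 SA[7]=3  'dbceddbebfghbgd'
  #8 SA[8]=8  'dbebfghbgd'
  #9 SA[9]=2  'ddbceddbebfghbgd'
  #10 SA[10]=7  'ddbebfghbgd'
  #11 SA[11]=10  'ebfghbgd'
  #12 SA[12]=6  'eddbebfghbgd'
  #13 SA[13]=12  'fghbgd'
  #14 SA[14]=0  'gbddbceddbebfghbgd'
  #15 SA[15]=16  'gd'
  #16 SA[16]=13  'ghbgd'
  #17 SA[17]=14  'hbgd'

SA = [4, 1, 9, 11, 15, 5, 17, 3, 8, 2, 7, 10, 6, 12, 0, 16, 13, 14]
i: (SA[i-1],SA[i]) lcp shared
  1: (4,1) 1 'b'
  2: (1,9) 1 'b'
  3: (9,11) 1 'b'
  4: (11,15) 1 'b'
  5: (15,5) 0 ''
  6: (5,17) 0 ''
  7: (17,3) 1 'd'
  8: (3,8) 2 'db'
  9: (8,2) 1 'd'
  10: (2,7) 3 'ddb'
  11: (7,10) 0 ''
  12: (10,6) 1 'e'
  13: (6,12) 0 ''
  14: (12,0) 0 ''
  15: (0,16) 1 'g'
  16: (16,13) 1 'g'
  17: (13,14) 0 ''

[0, 1, 1, 1, 1, 0, 0, 1, 2, 1, 3, 0, 1, 0, 0, 1, 1, 0]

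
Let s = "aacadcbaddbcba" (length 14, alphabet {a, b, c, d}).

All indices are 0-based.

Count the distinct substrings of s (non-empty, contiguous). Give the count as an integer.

91

sorted suffixes:
  #0 SA[0]=13  'a'
  #1 SA[1]=0  'aacadcbaddbcba'
  #2 SA[2]=1  'acadcbaddbcba'
  #3 SA[3]=3  'adcbaddbcba'
  #4 SA[4]=7  'addbcba'
  #5 SA[5]=12  'ba'
  #6 SA[6]=6  'baddbcba'
  #7 SA[7]=10  'bcba'
  #8 SA[8]=2  'cadcbaddbcba'
  #9 SA[9]=11  'cba'
  #10 SA[10]=5  'cbaddbcba'
  #11 SA[11]=9  'dbcba'
  #12 SA[12]=4  'dcbaddbcba'
  #13 SA[13]=8  'ddbcba'

SA = [13, 0, 1, 3, 7, 12, 6, 10, 2, 11, 5, 9, 4, 8]
[i] adj suffixes → lcp
  [1] 13/0 → 1 ('a')
  [2] 0/1 → 1 ('a')
  [3] 1/3 → 1 ('a')
  [4] 3/7 → 2 ('ad')
  [5] 7/12 → 0 ('')
  [6] 12/6 → 2 ('ba')
  [7] 6/10 → 1 ('b')
  [8] 10/2 → 0 ('')
  [9] 2/11 → 1 ('c')
  [10] 11/5 → 3 ('cba')
  [11] 5/9 → 0 ('')
  [12] 9/4 → 1 ('d')
  [13] 4/8 → 1 ('d')

n(n+1)/2 = 14·15/2 = 105
Σ LCP = 0 + 1 + 1 + 1 + 2 + 0 + 2 + 1 + 0 + 1 + 3 + 0 + 1 + 1 = 14
distinct = 105 − 14 = 91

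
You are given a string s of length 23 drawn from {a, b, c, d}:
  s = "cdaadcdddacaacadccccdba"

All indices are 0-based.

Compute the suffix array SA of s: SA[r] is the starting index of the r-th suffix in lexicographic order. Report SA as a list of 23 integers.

rank | idx | suffix
   0 |  22 | a
   1 |  11 | aacadccccdba
   2 |   2 | aadcdddacaacadccccdba
   3 |   9 | acaacadccccdba
   4 |  12 | acadccccdba
   5 |  14 | adccccdba
   6 |   3 | adcdddacaacadccccdba
   7 |  21 | ba
   8 |  10 | caacadccccdba
   9 |  13 | cadccccdba
  10 |  16 | ccccdba
  11 |  17 | cccdba
  12 |  18 | ccdba
  13 |   0 | cdaadcdddacaacadccccdba
  14 |  19 | cdba
  15 |   5 | cdddacaacadccccdba
  16 |   1 | daadcdddacaacadccccdba
  17 |   8 | dacaacadccccdba
  18 |  20 | dba
  19 |  15 | dccccdba
  20 |   4 | dcdddacaacadccccdba
  21 |   7 | ddacaacadccccdba
  22 |   6 | dddacaacadccccdba

[22, 11, 2, 9, 12, 14, 3, 21, 10, 13, 16, 17, 18, 0, 19, 5, 1, 8, 20, 15, 4, 7, 6]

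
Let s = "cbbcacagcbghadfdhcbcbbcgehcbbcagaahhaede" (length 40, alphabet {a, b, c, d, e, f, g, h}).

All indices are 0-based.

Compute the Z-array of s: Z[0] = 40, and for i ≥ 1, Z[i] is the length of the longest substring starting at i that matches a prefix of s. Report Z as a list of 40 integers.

Z[0]=40
i=1: i≥r, start 0; Z[1]=0
i=2: i≥r, start 0; Z[2]=0
i=3: i≥r, start 0; Z[3]=1 grow→box=[3,4)
i=4: i≥r, start 0; Z[4]=0
i=5: i≥r, start 0; Z[5]=1 grow→box=[5,6)
i=6: i≥r, start 0; Z[6]=0
i=7: i≥r, start 0; Z[7]=0
i=8: i≥r, start 0; Z[8]=2 grow→box=[8,10)
i=9: min(r-i=1, Z[1]=0)=0; Z[9]=0
i=10: i≥r, start 0; Z[10]=0
i=11: i≥r, start 0; Z[11]=0
i=12: i≥r, start 0; Z[12]=0
i=13: i≥r, start 0; Z[13]=0
i=14: i≥r, start 0; Z[14]=0
i=15: i≥r, start 0; Z[15]=0
i=16: i≥r, start 0; Z[16]=0
i=17: i≥r, start 0; Z[17]=2 grow→box=[17,19)
i=18: min(r-i=1, Z[1]=0)=0; Z[18]=0
i=19: i≥r, start 0; Z[19]=4 grow→box=[19,23)
i=20: min(r-i=3, Z[1]=0)=0; Z[20]=0
i=21: min(r-i=2, Z[2]=0)=0; Z[21]=0
i=22: min(r-i=1, Z[3]=1)=1; Z[22]=1
i=23: i≥r, start 0; Z[23]=0
i=24: i≥r, start 0; Z[24]=0
i=25: i≥r, start 0; Z[25]=0
i=26: i≥r, start 0; Z[26]=5 grow→box=[26,31)
i=27: min(r-i=4, Z[1]=0)=0; Z[27]=0
i=28: min(r-i=3, Z[2]=0)=0; Z[28]=0
i=29: min(r-i=2, Z[3]=1)=1; Z[29]=1
i=30: min(r-i=1, Z[4]=0)=0; Z[30]=0
i=31: i≥r, start 0; Z[31]=0
i=32: i≥r, start 0; Z[32]=0
i=33: i≥r, start 0; Z[33]=0
i=34: i≥r, start 0; Z[34]=0
i=35: i≥r, start 0; Z[35]=0
i=36: i≥r, start 0; Z[36]=0
i=37: i≥r, start 0; Z[37]=0
i=38: i≥r, start 0; Z[38]=0
i=39: i≥r, start 0; Z[39]=0

[40, 0, 0, 1, 0, 1, 0, 0, 2, 0, 0, 0, 0, 0, 0, 0, 0, 2, 0, 4, 0, 0, 1, 0, 0, 0, 5, 0, 0, 1, 0, 0, 0, 0, 0, 0, 0, 0, 0, 0]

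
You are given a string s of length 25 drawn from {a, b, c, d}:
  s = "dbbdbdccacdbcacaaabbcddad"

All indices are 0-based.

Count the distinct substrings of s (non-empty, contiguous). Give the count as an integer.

sorted suffixes:
  #0 SA[0]=15  'aaabbcddad'
  #1 SA[1]=16  'aabbcddad'
  #2 SA[2]=17  'abbcddad'
  #3 SA[3]=13  'acaaabbcddad'
  #4 SA[4]=8  'acdbcacaaabbcddad'
  #5 SA[5]=23  'ad'
  #6 SA[6]=18  'bbcddad'
  #7 SA[7]=1  'bbdbdccacdbcacaaabbcddad'
  #8 SA[8]=11  'bcacaaabbcddad'
  #9 SA[9]=19  'bcddad'
  #10 SA[10]=2  'bdbdccacdbcacaaabbcddad'
  #11 SA[11]=4  'bdccacdbcacaaabbcddad'
  #12 SA[12]=14  'caaabbcddad'
  #13 SA[13]=12  'cacaaabbcddad'
  #14 SA[14]=7  'cacdbcacaaabbcddad'
  #15 SA[15]=6  'ccacdbcacaaabbcddad'
  #16 SA[16]=9  'cdbcacaaabbcddad'
  #17 SA[17]=20  'cddad'
  #18 SA[18]=24  'd'
  #19 SA[19]=22  'dad'
  #20 SA[20]=0  'dbbdbdccacdbcacaaabbcddad'
  #21 SA[21]=10  'dbcacaaabbcddad'
  #22 SA[22]=3  'dbdccacdbcacaaabbcddad'
  #23 SA[23]=5  'dccacdbcacaaabbcddad'
  #24 SA[24]=21  'ddad'

SA = [15, 16, 17, 13, 8, 23, 18, 1, 11, 19, 2, 4, 14, 12, 7, 6, 9, 20, 24, 22, 0, 10, 3, 5, 21]
[i] adj suffixes → lcp
  [1] 15/16 → 2 ('aa')
  [2] 16/17 → 1 ('a')
  [3] 17/13 → 1 ('a')
  [4] 13/8 → 2 ('ac')
  [5] 8/23 → 1 ('a')
  [6] 23/18 → 0 ('')
  [7] 18/1 → 2 ('bb')
  [8] 1/11 → 1 ('b')
  [9] 11/19 → 2 ('bc')
  [10] 19/2 → 1 ('b')
  [11] 2/4 → 2 ('bd')
  [12] 4/14 → 0 ('')
  [13] 14/12 → 2 ('ca')
  [14] 12/7 → 3 ('cac')
  [15] 7/6 → 1 ('c')
  [16] 6/9 → 1 ('c')
  [17] 9/20 → 2 ('cd')
  [18] 20/24 → 0 ('')
  [19] 24/22 → 1 ('d')
  [20] 22/0 → 1 ('d')
  [21] 0/10 → 2 ('db')
  [22] 10/3 → 2 ('db')
  [23] 3/5 → 1 ('d')
  [24] 5/21 → 1 ('d')

n(n+1)/2 = 25·26/2 = 325
Σ LCP = 0 + 2 + 1 + 1 + 2 + 1 + 0 + 2 + 1 + 2 + 1 + 2 + 0 + 2 + 3 + 1 + 1 + 2 + 0 + 1 + 1 + 2 + 2 + 1 + 1 = 32
distinct = 325 − 32 = 293

293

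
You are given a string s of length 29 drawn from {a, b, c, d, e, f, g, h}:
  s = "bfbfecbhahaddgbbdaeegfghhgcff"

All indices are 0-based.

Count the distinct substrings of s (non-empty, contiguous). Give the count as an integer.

412

rank | idx | suffix
   0 |  10 | addgbbdaeegfghhgcff
   1 |  17 | aeegfghhgcff
   2 |   8 | ahaddgbbdaeegfghhgcff
   3 |  14 | bbdaeegfghhgcff
   4 |  15 | bdaeegfghhgcff
   5 |   0 | bfbfecbhahaddgbbdaeegfghhgcff
   6 |   2 | bfecbhahaddgbbdaeegfghhgcff
   7 |   6 | bhahaddgbbdaeegfghhgcff
   8 |   5 | cbhahaddgbbdaeegfghhgcff
   9 |  26 | cff
  10 |  16 | daeegfghhgcff
  11 |  11 | ddgbbdaeegfghhgcff
  12 |  12 | dgbbdaeegfghhgcff
  13 |   4 | ecbhahaddgbbdaeegfghhgcff
  14 |  18 | eegfghhgcff
  15 |  19 | egfghhgcff
  16 |  28 | f
  17 |   1 | fbfecbhahaddgbbdaeegfghhgcff
  18 |   3 | fecbhahaddgbbdaeegfghhgcff
  19 |  27 | ff
  20 |  21 | fghhgcff
  21 |  13 | gbbdaeegfghhgcff
  22 |  25 | gcff
  23 |  20 | gfghhgcff
  24 |  22 | ghhgcff
  25 |   9 | haddgbbdaeegfghhgcff
  26 |   7 | hahaddgbbdaeegfghhgcff
  27 |  24 | hgcff
  28 |  23 | hhgcff

SA = [10, 17, 8, 14, 15, 0, 2, 6, 5, 26, 16, 11, 12, 4, 18, 19, 28, 1, 3, 27, 21, 13, 25, 20, 22, 9, 7, 24, 23]
rank  pair      lcp
   1  s[10:],s[17:]  1  'a'
   2  s[17:],s[8:]  1  'a'
   3  s[8:],s[14:]  0  ''
   4  s[14:],s[15:]  1  'b'
   5  s[15:],s[0:]  1  'b'
   6  s[0:],s[2:]  2  'bf'
   7  s[2:],s[6:]  1  'b'
   8  s[6:],s[5:]  0  ''
   9  s[5:],s[26:]  1  'c'
  10  s[26:],s[16:]  0  ''
  11  s[16:],s[11:]  1  'd'
  12  s[11:],s[12:]  1  'd'
  13  s[12:],s[4:]  0  ''
  14  s[4:],s[18:]  1  'e'
  15  s[18:],s[19:]  1  'e'
  16  s[19:],s[28:]  0  ''
  17  s[28:],s[1:]  1  'f'
  18  s[1:],s[3:]  1  'f'
  19  s[3:],s[27:]  1  'f'
  20  s[27:],s[21:]  1  'f'
  21  s[21:],s[13:]  0  ''
  22  s[13:],s[25:]  1  'g'
  23  s[25:],s[20:]  1  'g'
  24  s[20:],s[22:]  1  'g'
  25  s[22:],s[9:]  0  ''
  26  s[9:],s[7:]  2  'ha'
  27  s[7:],s[24:]  1  'h'
  28  s[24:],s[23:]  1  'h'

n(n+1)/2 = 29·30/2 = 435
Σ LCP = 0 + 1 + 1 + 0 + 1 + 1 + 2 + 1 + 0 + 1 + 0 + 1 + 1 + 0 + 1 + 1 + 0 + 1 + 1 + 1 + 1 + 0 + 1 + 1 + 1 + 0 + 2 + 1 + 1 = 23
distinct = 435 − 23 = 412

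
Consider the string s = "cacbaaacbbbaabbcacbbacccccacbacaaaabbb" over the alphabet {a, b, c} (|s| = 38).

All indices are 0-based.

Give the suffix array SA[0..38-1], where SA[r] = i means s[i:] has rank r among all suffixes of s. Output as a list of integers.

rank | idx | suffix
   0 |  31 | aaaabbb
   1 |  32 | aaabbb
   2 |   4 | aaacbbbaabbcacbbacccccacbacaaaabbb
   3 |  33 | aabbb
   4 |  11 | aabbcacbbacccccacbacaaaabbb
   5 |   5 | aacbbbaabbcacbbacccccacbacaaaabbb
   6 |  34 | abbb
   7 |  12 | abbcacbbacccccacbacaaaabbb
   8 |  29 | acaaaabbb
   9 |   1 | acbaaacbbbaabbcacbbacccccacbacaaaabbb
  10 |  26 | acbacaaaabbb
  11 |  16 | acbbacccccacbacaaaabbb
  12 |   6 | acbbbaabbcacbbacccccacbacaaaabbb
  13 |  20 | acccccacbacaaaabbb
  14 |  37 | b
  15 |   3 | baaacbbbaabbcacbbacccccacbacaaaabbb
  16 |  10 | baabbcacbbacccccacbacaaaabbb
  17 |  28 | bacaaaabbb
  18 |  19 | bacccccacbacaaaabbb
  19 |  36 | bb
  20 |   9 | bbaabbcacbbacccccacbacaaaabbb
  21 |  18 | bbacccccacbacaaaabbb
  22 |  35 | bbb
  23 |   8 | bbbaabbcacbbacccccacbacaaaabbb
  24 |  13 | bbcacbbacccccacbacaaaabbb
  25 |  14 | bcacbbacccccacbacaaaabbb
  26 |  30 | caaaabbb
  27 |   0 | cacbaaacbbbaabbcacbbacccccacbacaaaabbb
  28 |  25 | cacbacaaaabbb
  29 |  15 | cacbbacccccacbacaaaabbb
  30 |   2 | cbaaacbbbaabbcacbbacccccacbacaaaabbb
  31 |  27 | cbacaaaabbb
  32 |  17 | cbbacccccacbacaaaabbb
  33 |   7 | cbbbaabbcacbbacccccacbacaaaabbb
  34 |  24 | ccacbacaaaabbb
  35 |  23 | cccacbacaaaabbb
  36 |  22 | ccccacbacaaaabbb
  37 |  21 | cccccacbacaaaabbb

[31, 32, 4, 33, 11, 5, 34, 12, 29, 1, 26, 16, 6, 20, 37, 3, 10, 28, 19, 36, 9, 18, 35, 8, 13, 14, 30, 0, 25, 15, 2, 27, 17, 7, 24, 23, 22, 21]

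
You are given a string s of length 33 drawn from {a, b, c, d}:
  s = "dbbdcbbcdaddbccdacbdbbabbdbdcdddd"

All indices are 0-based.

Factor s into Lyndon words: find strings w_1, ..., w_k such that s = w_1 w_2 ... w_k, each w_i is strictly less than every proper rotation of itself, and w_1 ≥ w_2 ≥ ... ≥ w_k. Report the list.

emit factor 1: 'd' (i=0, period=1)
emit factor 2: 'bbdc' (i=1, period=4)
emit factor 3: 'bbcd' (i=5, period=4)
emit factor 4: 'addbccd' (i=9, period=7)
emit factor 5: 'acbdbb' (i=16, period=6)
emit factor 6: 'abbdbdcdddd' (i=22, period=11)

["d", "bbdc", "bbcd", "addbccd", "acbdbb", "abbdbdcdddd"]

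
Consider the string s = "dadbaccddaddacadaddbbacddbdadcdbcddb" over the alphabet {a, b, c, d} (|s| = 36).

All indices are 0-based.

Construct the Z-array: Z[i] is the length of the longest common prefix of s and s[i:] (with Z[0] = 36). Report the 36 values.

Z[0]=36
i=1: i≥r, start 0; Z[1]=0
i=2: i≥r, start 0; Z[2]=1 scan→box=[2,3)
i=3: i≥r, start 0; Z[3]=0
i=4: i≥r, start 0; Z[4]=0
i=5: i≥r, start 0; Z[5]=0
i=6: i≥r, start 0; Z[6]=0
i=7: i≥r, start 0; Z[7]=1 scan→box=[7,8)
i=8: i≥r, start 0; Z[8]=3 scan→box=[8,11)
i=9: min(r-i=2, Z[1]=0)=0; Z[9]=0
i=10: min(r-i=1, Z[2]=1)=1; Z[10]=1
i=11: i≥r, start 0; Z[11]=2 scan→box=[11,13)
i=12: min(r-i=1, Z[1]=0)=0; Z[12]=0
i=13: i≥r, start 0; Z[13]=0
i=14: i≥r, start 0; Z[14]=0
i=15: i≥r, start 0; Z[15]=3 scan→box=[15,18)
i=16: min(r-i=2, Z[1]=0)=0; Z[16]=0
i=17: min(r-i=1, Z[2]=1)=1; Z[17]=1
i=18: i≥r, start 0; Z[18]=1 scan→box=[18,19)
i=19: i≥r, start 0; Z[19]=0
i=20: i≥r, start 0; Z[20]=0
i=21: i≥r, start 0; Z[21]=0
i=22: i≥r, start 0; Z[22]=0
i=23: i≥r, start 0; Z[23]=1 scan→box=[23,24)
i=24: i≥r, start 0; Z[24]=1 scan→box=[24,25)
i=25: i≥r, start 0; Z[25]=0
i=26: i≥r, start 0; Z[26]=3 scan→box=[26,29)
i=27: min(r-i=2, Z[1]=0)=0; Z[27]=0
i=28: min(r-i=1, Z[2]=1)=1; Z[28]=1
i=29: i≥r, start 0; Z[29]=0
i=30: i≥r, start 0; Z[30]=1 scan→box=[30,31)
i=31: i≥r, start 0; Z[31]=0
i=32: i≥r, start 0; Z[32]=0
i=33: i≥r, start 0; Z[33]=1 scan→box=[33,34)
i=34: i≥r, start 0; Z[34]=1 scan→box=[34,35)
i=35: i≥r, start 0; Z[35]=0

[36, 0, 1, 0, 0, 0, 0, 1, 3, 0, 1, 2, 0, 0, 0, 3, 0, 1, 1, 0, 0, 0, 0, 1, 1, 0, 3, 0, 1, 0, 1, 0, 0, 1, 1, 0]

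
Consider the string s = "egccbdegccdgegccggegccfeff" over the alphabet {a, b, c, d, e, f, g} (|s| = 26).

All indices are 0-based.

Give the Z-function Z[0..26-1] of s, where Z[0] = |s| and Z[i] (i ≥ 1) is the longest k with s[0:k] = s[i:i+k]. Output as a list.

[26, 0, 0, 0, 0, 0, 4, 0, 0, 0, 0, 0, 4, 0, 0, 0, 0, 0, 4, 0, 0, 0, 0, 1, 0, 0]

Z[0]=26
i=1: i≥r, start 0; Z[1]=0
i=2: i≥r, start 0; Z[2]=0
i=3: i≥r, start 0; Z[3]=0
i=4: i≥r, start 0; Z[4]=0
i=5: i≥r, start 0; Z[5]=0
i=6: i≥r, start 0; Z[6]=4 extend→box=[6,10)
i=7: min(r-i=3, Z[1]=0)=0; Z[7]=0
i=8: min(r-i=2, Z[2]=0)=0; Z[8]=0
i=9: min(r-i=1, Z[3]=0)=0; Z[9]=0
i=10: i≥r, start 0; Z[10]=0
i=11: i≥r, start 0; Z[11]=0
i=12: i≥r, start 0; Z[12]=4 extend→box=[12,16)
i=13: min(r-i=3, Z[1]=0)=0; Z[13]=0
i=14: min(r-i=2, Z[2]=0)=0; Z[14]=0
i=15: min(r-i=1, Z[3]=0)=0; Z[15]=0
i=16: i≥r, start 0; Z[16]=0
i=17: i≥r, start 0; Z[17]=0
i=18: i≥r, start 0; Z[18]=4 extend→box=[18,22)
i=19: min(r-i=3, Z[1]=0)=0; Z[19]=0
i=20: min(r-i=2, Z[2]=0)=0; Z[20]=0
i=21: min(r-i=1, Z[3]=0)=0; Z[21]=0
i=22: i≥r, start 0; Z[22]=0
i=23: i≥r, start 0; Z[23]=1 extend→box=[23,24)
i=24: i≥r, start 0; Z[24]=0
i=25: i≥r, start 0; Z[25]=0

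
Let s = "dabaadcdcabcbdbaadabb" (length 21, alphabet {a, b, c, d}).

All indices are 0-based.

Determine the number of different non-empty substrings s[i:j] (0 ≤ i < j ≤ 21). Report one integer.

rank | idx | suffix
   0 |  15 | aadabb
   1 |   3 | aadcdcabcbdbaadabb
   2 |   1 | abaadcdcabcbdbaadabb
   3 |  18 | abb
   4 |   9 | abcbdbaadabb
   5 |  16 | adabb
   6 |   4 | adcdcabcbdbaadabb
   7 |  20 | b
   8 |  14 | baadabb
   9 |   2 | baadcdcabcbdbaadabb
  10 |  19 | bb
  11 |  10 | bcbdbaadabb
  12 |  12 | bdbaadabb
  13 |   8 | cabcbdbaadabb
  14 |  11 | cbdbaadabb
  15 |   6 | cdcabcbdbaadabb
  16 |   0 | dabaadcdcabcbdbaadabb
  17 |  17 | dabb
  18 |  13 | dbaadabb
  19 |   7 | dcabcbdbaadabb
  20 |   5 | dcdcabcbdbaadabb

SA = [15, 3, 1, 18, 9, 16, 4, 20, 14, 2, 19, 10, 12, 8, 11, 6, 0, 17, 13, 7, 5]
rank  pair      lcp
   1  s[15:],s[3:]  3  'aad'
   2  s[3:],s[1:]  1  'a'
   3  s[1:],s[18:]  2  'ab'
   4  s[18:],s[9:]  2  'ab'
   5  s[9:],s[16:]  1  'a'
   6  s[16:],s[4:]  2  'ad'
   7  s[4:],s[20:]  0  ''
   8  s[20:],s[14:]  1  'b'
   9  s[14:],s[2:]  4  'baad'
  10  s[2:],s[19:]  1  'b'
  11  s[19:],s[10:]  1  'b'
  12  s[10:],s[12:]  1  'b'
  13  s[12:],s[8:]  0  ''
  14  s[8:],s[11:]  1  'c'
  15  s[11:],s[6:]  1  'c'
  16  s[6:],s[0:]  0  ''
  17  s[0:],s[17:]  3  'dab'
  18  s[17:],s[13:]  1  'd'
  19  s[13:],s[7:]  1  'd'
  20  s[7:],s[5:]  2  'dc'

n(n+1)/2 = 21·22/2 = 231
Σ LCP = 0 + 3 + 1 + 2 + 2 + 1 + 2 + 0 + 1 + 4 + 1 + 1 + 1 + 0 + 1 + 1 + 0 + 3 + 1 + 1 + 2 = 28
distinct = 231 − 28 = 203

203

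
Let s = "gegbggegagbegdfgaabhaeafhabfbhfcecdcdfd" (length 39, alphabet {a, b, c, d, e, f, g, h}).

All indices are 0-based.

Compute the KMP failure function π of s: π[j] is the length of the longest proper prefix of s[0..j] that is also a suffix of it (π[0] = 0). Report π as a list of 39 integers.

[0, 0, 1, 0, 1, 1, 2, 3, 0, 1, 0, 0, 1, 0, 0, 1, 0, 0, 0, 0, 0, 0, 0, 0, 0, 0, 0, 0, 0, 0, 0, 0, 0, 0, 0, 0, 0, 0, 0]

π[0] = 0
j=1 s[j]='e': π[1]=0 (border '')
j=2 s[j]='g': π[2]=1 (border 'g')
j=3 s[j]='b': k: 1→0; π[3]=0 (border '')
j=4 s[j]='g': π[4]=1 (border 'g')
j=5 s[j]='g': k: 1→0; π[5]=1 (border 'g')
j=6 s[j]='e': π[6]=2 (border 'ge')
j=7 s[j]='g': π[7]=3 (border 'geg')
j=8 s[j]='a': k: 3→1→0; π[8]=0 (border '')
j=9 s[j]='g': π[9]=1 (border 'g')
j=10 s[j]='b': k: 1→0; π[10]=0 (border '')
j=11 s[j]='e': π[11]=0 (border '')
j=12 s[j]='g': π[12]=1 (border 'g')
j=13 s[j]='d': k: 1→0; π[13]=0 (border '')
j=14 s[j]='f': π[14]=0 (border '')
j=15 s[j]='g': π[15]=1 (border 'g')
j=16 s[j]='a': k: 1→0; π[16]=0 (border '')
j=17 s[j]='a': π[17]=0 (border '')
j=18 s[j]='b': π[18]=0 (border '')
j=19 s[j]='h': π[19]=0 (border '')
j=20 s[j]='a': π[20]=0 (border '')
j=21 s[j]='e': π[21]=0 (border '')
j=22 s[j]='a': π[22]=0 (border '')
j=23 s[j]='f': π[23]=0 (border '')
j=24 s[j]='h': π[24]=0 (border '')
j=25 s[j]='a': π[25]=0 (border '')
j=26 s[j]='b': π[26]=0 (border '')
j=27 s[j]='f': π[27]=0 (border '')
j=28 s[j]='b': π[28]=0 (border '')
j=29 s[j]='h': π[29]=0 (border '')
j=30 s[j]='f': π[30]=0 (border '')
j=31 s[j]='c': π[31]=0 (border '')
j=32 s[j]='e': π[32]=0 (border '')
j=33 s[j]='c': π[33]=0 (border '')
j=34 s[j]='d': π[34]=0 (border '')
j=35 s[j]='c': π[35]=0 (border '')
j=36 s[j]='d': π[36]=0 (border '')
j=37 s[j]='f': π[37]=0 (border '')
j=38 s[j]='d': π[38]=0 (border '')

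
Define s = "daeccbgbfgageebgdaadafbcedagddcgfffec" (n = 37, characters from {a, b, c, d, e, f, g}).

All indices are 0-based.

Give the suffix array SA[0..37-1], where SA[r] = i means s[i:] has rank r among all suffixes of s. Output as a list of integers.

rank→(start, suffix):
  0 → (17, 'aadafbcedagddcgfffec')
  1 → (18, 'adafbcedagddcgfffec')
  2 → (1, 'aeccbgbfgageebgdaadafbcedagddcgfffec')
  3 → (20, 'afbcedagddcgfffec')
  4 → (26, 'agddcgfffec')
  5 → (10, 'ageebgdaadafbcedagddcgfffec')
  6 → (22, 'bcedagddcgfffec')
  7 → (7, 'bfgageebgdaadafbcedagddcgfffec')
  8 → (5, 'bgbfgageebgdaadafbcedagddcgfffec')
  9 → (14, 'bgdaadafbcedagddcgfffec')
  10 → (36, 'c')
  11 → (4, 'cbgbfgageebgdaadafbcedagddcgfffec')
  12 → (3, 'ccbgbfgageebgdaadafbcedagddcgfffec')
  13 → (23, 'cedagddcgfffec')
  14 → (30, 'cgfffec')
  15 → (16, 'daadafbcedagddcgfffec')
  16 → (0, 'daeccbgbfgageebgdaadafbcedagddcgfffec')
  17 → (19, 'dafbcedagddcgfffec')
  18 → (25, 'dagddcgfffec')
  19 → (29, 'dcgfffec')
  20 → (28, 'ddcgfffec')
  21 → (13, 'ebgdaadafbcedagddcgfffec')
  22 → (35, 'ec')
  23 → (2, 'eccbgbfgageebgdaadafbcedagddcgfffec')
  24 → (24, 'edagddcgfffec')
  25 → (12, 'eebgdaadafbcedagddcgfffec')
  26 → (21, 'fbcedagddcgfffec')
  27 → (34, 'fec')
  28 → (33, 'ffec')
  29 → (32, 'fffec')
  30 → (8, 'fgageebgdaadafbcedagddcgfffec')
  31 → (9, 'gageebgdaadafbcedagddcgfffec')
  32 → (6, 'gbfgageebgdaadafbcedagddcgfffec')
  33 → (15, 'gdaadafbcedagddcgfffec')
  34 → (27, 'gddcgfffec')
  35 → (11, 'geebgdaadafbcedagddcgfffec')
  36 → (31, 'gfffec')

[17, 18, 1, 20, 26, 10, 22, 7, 5, 14, 36, 4, 3, 23, 30, 16, 0, 19, 25, 29, 28, 13, 35, 2, 24, 12, 21, 34, 33, 32, 8, 9, 6, 15, 27, 11, 31]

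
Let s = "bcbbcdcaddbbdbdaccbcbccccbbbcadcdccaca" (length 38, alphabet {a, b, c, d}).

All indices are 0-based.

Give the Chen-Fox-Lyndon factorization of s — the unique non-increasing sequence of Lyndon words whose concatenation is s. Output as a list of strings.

emit factor 1: 'bc' (i=0, period=2)
emit factor 2: 'bbcdc' (i=2, period=5)
emit factor 3: 'addbbdbd' (i=7, period=8)
emit factor 4: 'accbcbccccbbbcadcdcc' (i=15, period=20)
emit factor 5: 'ac' (i=35, period=2)
emit factor 6: 'a' (i=37, period=1)

["bc", "bbcdc", "addbbdbd", "accbcbccccbbbcadcdcc", "ac", "a"]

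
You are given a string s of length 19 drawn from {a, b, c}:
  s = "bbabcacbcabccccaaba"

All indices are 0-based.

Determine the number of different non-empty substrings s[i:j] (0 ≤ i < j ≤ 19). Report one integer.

162

sorted suffixes:
  #0 SA[0]=18  'a'
  #1 SA[1]=15  'aaba'
  #2 SA[2]=16  'aba'
  #3 SA[3]=2  'abcacbcabccccaaba'
  #4 SA[4]=9  'abccccaaba'
  #5 SA[5]=5  'acbcabccccaaba'
  #6 SA[6]=17  'ba'
  #7 SA[7]=1  'babcacbcabccccaaba'
  #8 SA[8]=0  'bbabcacbcabccccaaba'
  #9 SA[9]=7  'bcabccccaaba'
  #10 SA[10]=3  'bcacbcabccccaaba'
  #11 SA[11]=10  'bccccaaba'
  #12 SA[12]=14  'caaba'
  #13 SA[13]=8  'cabccccaaba'
  #14 SA[14]=4  'cacbcabccccaaba'
  #15 SA[15]=6  'cbcabccccaaba'
  #16 SA[16]=13  'ccaaba'
  #17 SA[17]=12  'cccaaba'
  #18 SA[18]=11  'ccccaaba'

SA = [18, 15, 16, 2, 9, 5, 17, 1, 0, 7, 3, 10, 14, 8, 4, 6, 13, 12, 11]
i: (SA[i-1],SA[i]) lcp shared
  1: (18,15) 1 'a'
  2: (15,16) 1 'a'
  3: (16,2) 2 'ab'
  4: (2,9) 3 'abc'
  5: (9,5) 1 'a'
  6: (5,17) 0 ''
  7: (17,1) 2 'ba'
  8: (1,0) 1 'b'
  9: (0,7) 1 'b'
  10: (7,3) 3 'bca'
  11: (3,10) 2 'bc'
  12: (10,14) 0 ''
  13: (14,8) 2 'ca'
  14: (8,4) 2 'ca'
  15: (4,6) 1 'c'
  16: (6,13) 1 'c'
  17: (13,12) 2 'cc'
  18: (12,11) 3 'ccc'

n(n+1)/2 = 19·20/2 = 190
Σ LCP = 0 + 1 + 1 + 2 + 3 + 1 + 0 + 2 + 1 + 1 + 3 + 2 + 0 + 2 + 2 + 1 + 1 + 2 + 3 = 28
distinct = 190 − 28 = 162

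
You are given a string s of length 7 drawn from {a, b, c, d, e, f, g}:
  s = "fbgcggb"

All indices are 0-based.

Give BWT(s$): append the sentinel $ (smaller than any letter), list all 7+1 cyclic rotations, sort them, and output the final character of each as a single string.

bgfg$gbc

rank  rotation  last
    0  $fbgcggb  b
    1  b$fbgcgg  g
    2  bgcggb$f  f
    3  cggb$fbg  g
    4  fbgcggb$  $
    5  gb$fbgcg  g
    6  gcggb$fb  b
    7  ggb$fbgc  c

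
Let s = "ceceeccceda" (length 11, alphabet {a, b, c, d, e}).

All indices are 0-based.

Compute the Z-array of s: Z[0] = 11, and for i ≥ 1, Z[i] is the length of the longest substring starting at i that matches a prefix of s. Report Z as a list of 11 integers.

Z[0]=11
i=1: fresh scan; Z[1]=0
i=2: fresh scan; Z[2]=2 extend→box=[2,4)
i=3: min(r-i=1, Z[1]=0)=0; Z[3]=0
i=4: fresh scan; Z[4]=0
i=5: fresh scan; Z[5]=1 extend→box=[5,6)
i=6: fresh scan; Z[6]=1 extend→box=[6,7)
i=7: fresh scan; Z[7]=2 extend→box=[7,9)
i=8: min(r-i=1, Z[1]=0)=0; Z[8]=0
i=9: fresh scan; Z[9]=0
i=10: fresh scan; Z[10]=0

[11, 0, 2, 0, 0, 1, 1, 2, 0, 0, 0]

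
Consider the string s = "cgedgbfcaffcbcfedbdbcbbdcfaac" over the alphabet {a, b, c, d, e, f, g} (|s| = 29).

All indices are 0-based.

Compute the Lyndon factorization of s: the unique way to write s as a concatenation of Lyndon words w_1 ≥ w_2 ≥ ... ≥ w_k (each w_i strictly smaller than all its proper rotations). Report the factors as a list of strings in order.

emit factor 1: 'cgedg' (i=0, period=5)
emit factor 2: 'bfc' (i=5, period=3)
emit factor 3: 'affcbcfedbdbcbbdcf' (i=8, period=18)
emit factor 4: 'aac' (i=26, period=3)

["cgedg", "bfc", "affcbcfedbdbcbbdcf", "aac"]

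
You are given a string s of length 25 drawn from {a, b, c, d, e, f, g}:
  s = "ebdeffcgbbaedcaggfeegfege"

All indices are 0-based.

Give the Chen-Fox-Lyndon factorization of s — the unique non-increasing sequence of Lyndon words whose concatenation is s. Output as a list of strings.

emit factor 1: 'e' (i=0, period=1)
emit factor 2: 'bdeffcg' (i=1, period=7)
emit factor 3: 'b' (i=8, period=1)
emit factor 4: 'b' (i=9, period=1)
emit factor 5: 'aedcaggfeegfege' (i=10, period=15)

["e", "bdeffcg", "b", "b", "aedcaggfeegfege"]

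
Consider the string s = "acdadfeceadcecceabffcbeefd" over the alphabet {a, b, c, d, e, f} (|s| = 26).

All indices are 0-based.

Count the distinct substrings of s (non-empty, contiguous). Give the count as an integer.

325

rank | idx | suffix
   0 |  16 | abffcbeefd
   1 |   0 | acdadfeceadcecceabffcbeefd
   2 |   9 | adcecceabffcbeefd
   3 |   3 | adfeceadcecceabffcbeefd
   4 |  21 | beefd
   5 |  17 | bffcbeefd
   6 |  20 | cbeefd
   7 |  13 | cceabffcbeefd
   8 |   1 | cdadfeceadcecceabffcbeefd
   9 |  14 | ceabffcbeefd
  10 |   7 | ceadcecceabffcbeefd
  11 |  11 | cecceabffcbeefd
  12 |  25 | d
  13 |   2 | dadfeceadcecceabffcbeefd
  14 |  10 | dcecceabffcbeefd
  15 |   4 | dfeceadcecceabffcbeefd
  16 |  15 | eabffcbeefd
  17 |   8 | eadcecceabffcbeefd
  18 |  12 | ecceabffcbeefd
  19 |   6 | eceadcecceabffcbeefd
  20 |  22 | eefd
  21 |  23 | efd
  22 |  19 | fcbeefd
  23 |  24 | fd
  24 |   5 | feceadcecceabffcbeefd
  25 |  18 | ffcbeefd

SA = [16, 0, 9, 3, 21, 17, 20, 13, 1, 14, 7, 11, 25, 2, 10, 4, 15, 8, 12, 6, 22, 23, 19, 24, 5, 18]
rank  pair      lcp
   1  s[16:],s[0:]  1  'a'
   2  s[0:],s[9:]  1  'a'
   3  s[9:],s[3:]  2  'ad'
   4  s[3:],s[21:]  0  ''
   5  s[21:],s[17:]  1  'b'
   6  s[17:],s[20:]  0  ''
   7  s[20:],s[13:]  1  'c'
   8  s[13:],s[1:]  1  'c'
   9  s[1:],s[14:]  1  'c'
  10  s[14:],s[7:]  3  'cea'
  11  s[7:],s[11:]  2  'ce'
  12  s[11:],s[25:]  0  ''
  13  s[25:],s[2:]  1  'd'
  14  s[2:],s[10:]  1  'd'
  15  s[10:],s[4:]  1  'd'
  16  s[4:],s[15:]  0  ''
  17  s[15:],s[8:]  2  'ea'
  18  s[8:],s[12:]  1  'e'
  19  s[12:],s[6:]  2  'ec'
  20  s[6:],s[22:]  1  'e'
  21  s[22:],s[23:]  1  'e'
  22  s[23:],s[19:]  0  ''
  23  s[19:],s[24:]  1  'f'
  24  s[24:],s[5:]  1  'f'
  25  s[5:],s[18:]  1  'f'

n(n+1)/2 = 26·27/2 = 351
Σ LCP = 0 + 1 + 1 + 2 + 0 + 1 + 0 + 1 + 1 + 1 + 3 + 2 + 0 + 1 + 1 + 1 + 0 + 2 + 1 + 2 + 1 + 1 + 0 + 1 + 1 + 1 = 26
distinct = 351 − 26 = 325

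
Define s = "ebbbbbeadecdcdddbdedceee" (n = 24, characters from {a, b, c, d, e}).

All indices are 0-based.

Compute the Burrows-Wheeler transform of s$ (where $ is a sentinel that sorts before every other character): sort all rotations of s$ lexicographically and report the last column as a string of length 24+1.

rank  rotation                   last
    0  $ebbbbbeadecdcdddbdedceee  e
    1  adecdcdddbdedceee$ebbbbbe  e
    2  bbbbbeadecdcdddbdedceee$e  e
    3  bbbbeadecdcdddbdedceee$eb  b
    4  bbbeadecdcdddbdedceee$ebb  b
    5  bbeadecdcdddbdedceee$ebbb  b
    6  bdedceee$ebbbbbeadecdcddd  d
    7  beadecdcdddbdedceee$ebbbb  b
    8  cdcdddbdedceee$ebbbbbeade  e
    9  cdddbdedceee$ebbbbbeadecd  d
   10  ceee$ebbbbbeadecdcdddbded  d
   11  dbdedceee$ebbbbbeadecdcdd  d
   12  dcdddbdedceee$ebbbbbeadec  c
   13  dceee$ebbbbbeadecdcdddbde  e
   14  ddbdedceee$ebbbbbeadecdcd  d
   15  dddbdedceee$ebbbbbeadecdc  c
   16  decdcdddbdedceee$ebbbbbea  a
   17  dedceee$ebbbbbeadecdcdddb  b
   18  e$ebbbbbeadecdcdddbdedcee  e
   19  eadecdcdddbdedceee$ebbbbb  b
   20  ebbbbbeadecdcdddbdedceee$  $
   21  ecdcdddbdedceee$ebbbbbead  d
   22  edceee$ebbbbbeadecdcdddbd  d
   23  ee$ebbbbbeadecdcdddbdedce  e
   24  eee$ebbbbbeadecdcdddbdedc  c

eeebbbdbedddcedcabeb$ddec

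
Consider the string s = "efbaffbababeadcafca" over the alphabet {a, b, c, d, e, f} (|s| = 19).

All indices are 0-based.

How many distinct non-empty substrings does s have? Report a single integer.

rank→(start, suffix):
  0 → (18, 'a')
  1 → (7, 'ababeadcafca')
  2 → (9, 'abeadcafca')
  3 → (12, 'adcafca')
  4 → (15, 'afca')
  5 → (3, 'affbababeadcafca')
  6 → (6, 'bababeadcafca')
  7 → (8, 'babeadcafca')
  8 → (2, 'baffbababeadcafca')
  9 → (10, 'beadcafca')
  10 → (17, 'ca')
  11 → (14, 'cafca')
  12 → (13, 'dcafca')
  13 → (11, 'eadcafca')
  14 → (0, 'efbaffbababeadcafca')
  15 → (5, 'fbababeadcafca')
  16 → (1, 'fbaffbababeadcafca')
  17 → (16, 'fca')
  18 → (4, 'ffbababeadcafca')

SA = [18, 7, 9, 12, 15, 3, 6, 8, 2, 10, 17, 14, 13, 11, 0, 5, 1, 16, 4]
i: (SA[i-1],SA[i]) lcp shared
  1: (18,7) 1 'a'
  2: (7,9) 2 'ab'
  3: (9,12) 1 'a'
  4: (12,15) 1 'a'
  5: (15,3) 2 'af'
  6: (3,6) 0 ''
  7: (6,8) 3 'bab'
  8: (8,2) 2 'ba'
  9: (2,10) 1 'b'
  10: (10,17) 0 ''
  11: (17,14) 2 'ca'
  12: (14,13) 0 ''
  13: (13,11) 0 ''
  14: (11,0) 1 'e'
  15: (0,5) 0 ''
  16: (5,1) 3 'fba'
  17: (1,16) 1 'f'
  18: (16,4) 1 'f'

n(n+1)/2 = 19·20/2 = 190
Σ LCP = 0 + 1 + 2 + 1 + 1 + 2 + 0 + 3 + 2 + 1 + 0 + 2 + 0 + 0 + 1 + 0 + 3 + 1 + 1 = 21
distinct = 190 − 21 = 169

169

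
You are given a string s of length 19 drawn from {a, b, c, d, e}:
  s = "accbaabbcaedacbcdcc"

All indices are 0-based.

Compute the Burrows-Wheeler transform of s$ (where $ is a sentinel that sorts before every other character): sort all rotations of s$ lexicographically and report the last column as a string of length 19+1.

cbad$ccabccbcadabeca

rank  rotation              last
    0  $accbaabbcaedacbcdcc  c
    1  aabbcaedacbcdcc$accb  b
    2  abbcaedacbcdcc$accba  a
    3  acbcdcc$accbaabbcaed  d
    4  accbaabbcaedacbcdcc$  $
    5  aedacbcdcc$accbaabbc  c
    6  baabbcaedacbcdcc$acc  c
    7  bbcaedacbcdcc$accbaa  a
    8  bcaedacbcdcc$accbaab  b
    9  bcdcc$accbaabbcaedac  c
   10  c$accbaabbcaedacbcdc  c
   11  caedacbcdcc$accbaabb  b
   12  cbaabbcaedacbcdcc$ac  c
   13  cbcdcc$accbaabbcaeda  a
   14  cc$accbaabbcaedacbcd  d
   15  ccbaabbcaedacbcdcc$a  a
   16  cdcc$accbaabbcaedacb  b
   17  dacbcdcc$accbaabbcae  e
   18  dcc$accbaabbcaedacbc  c
   19  edacbcdcc$accbaabbca  a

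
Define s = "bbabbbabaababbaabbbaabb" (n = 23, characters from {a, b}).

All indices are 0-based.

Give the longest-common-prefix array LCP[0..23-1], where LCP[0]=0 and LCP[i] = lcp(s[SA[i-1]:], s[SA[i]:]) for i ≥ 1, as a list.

rank→(start, suffix):
  0 → (8, 'aababbaabbbaabb')
  1 → (19, 'aabb')
  2 → (14, 'aabbbaabb')
  3 → (6, 'abaababbaabbbaabb')
  4 → (9, 'ababbaabbbaabb')
  5 → (20, 'abb')
  6 → (11, 'abbaabbbaabb')
  7 → (15, 'abbbaabb')
  8 → (2, 'abbbabaababbaabbbaabb')
  9 → (22, 'b')
  10 → (7, 'baababbaabbbaabb')
  11 → (18, 'baabb')
  12 → (13, 'baabbbaabb')
  13 → (5, 'babaababbaabbbaabb')
  14 → (10, 'babbaabbbaabb')
  15 → (1, 'babbbabaababbaabbbaabb')
  16 → (21, 'bb')
  17 → (17, 'bbaabb')
  18 → (12, 'bbaabbbaabb')
  19 → (4, 'bbabaababbaabbbaabb')
  20 → (0, 'bbabbbabaababbaabbbaabb')
  21 → (16, 'bbbaabb')
  22 → (3, 'bbbabaababbaabbbaabb')

SA = [8, 19, 14, 6, 9, 20, 11, 15, 2, 22, 7, 18, 13, 5, 10, 1, 21, 17, 12, 4, 0, 16, 3]
rank  pair      lcp
   1  s[8:],s[19:]  3  'aab'
   2  s[19:],s[14:]  4  'aabb'
   3  s[14:],s[6:]  1  'a'
   4  s[6:],s[9:]  3  'aba'
   5  s[9:],s[20:]  2  'ab'
   6  s[20:],s[11:]  3  'abb'
   7  s[11:],s[15:]  3  'abb'
   8  s[15:],s[2:]  5  'abbba'
   9  s[2:],s[22:]  0  ''
  10  s[22:],s[7:]  1  'b'
  11  s[7:],s[18:]  4  'baab'
  12  s[18:],s[13:]  5  'baabb'
  13  s[13:],s[5:]  2  'ba'
  14  s[5:],s[10:]  3  'bab'
  15  s[10:],s[1:]  4  'babb'
  16  s[1:],s[21:]  1  'b'
  17  s[21:],s[17:]  2  'bb'
  18  s[17:],s[12:]  6  'bbaabb'
  19  s[12:],s[4:]  3  'bba'
  20  s[4:],s[0:]  4  'bbab'
  21  s[0:],s[16:]  2  'bb'
  22  s[16:],s[3:]  4  'bbba'

[0, 3, 4, 1, 3, 2, 3, 3, 5, 0, 1, 4, 5, 2, 3, 4, 1, 2, 6, 3, 4, 2, 4]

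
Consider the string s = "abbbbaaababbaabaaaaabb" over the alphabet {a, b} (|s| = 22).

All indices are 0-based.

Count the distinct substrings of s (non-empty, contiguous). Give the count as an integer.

199

sorted suffixes:
  #0 SA[0]=15  'aaaaabb'
  #1 SA[1]=16  'aaaabb'
  #2 SA[2]=5  'aaababbaabaaaaabb'
  #3 SA[3]=17  'aaabb'
  #4 SA[4]=12  'aabaaaaabb'
  #5 SA[5]=6  'aababbaabaaaaabb'
  #6 SA[6]=18  'aabb'
  #7 SA[7]=13  'abaaaaabb'
  #8 SA[8]=7  'ababbaabaaaaabb'
  #9 SA[9]=19  'abb'
  #10 SA[10]=9  'abbaabaaaaabb'
  #11 SA[11]=0  'abbbbaaababbaabaaaaabb'
  #12 SA[12]=21  'b'
  #13 SA[13]=14  'baaaaabb'
  #14 SA[14]=4  'baaababbaabaaaaabb'
  #15 SA[15]=11  'baabaaaaabb'
  #16 SA[16]=8  'babbaabaaaaabb'
  #17 SA[17]=20  'bb'
  #18 SA[18]=3  'bbaaababbaabaaaaabb'
  #19 SA[19]=10  'bbaabaaaaabb'
  #20 SA[20]=2  'bbbaaababbaabaaaaabb'
  #21 SA[21]=1  'bbbbaaababbaabaaaaabb'

SA = [15, 16, 5, 17, 12, 6, 18, 13, 7, 19, 9, 0, 21, 14, 4, 11, 8, 20, 3, 10, 2, 1]
rank  pair      lcp
   1  s[15:],s[16:]  4  'aaaa'
   2  s[16:],s[5:]  3  'aaa'
   3  s[5:],s[17:]  4  'aaab'
   4  s[17:],s[12:]  2  'aa'
   5  s[12:],s[6:]  4  'aaba'
   6  s[6:],s[18:]  3  'aab'
   7  s[18:],s[13:]  1  'a'
   8  s[13:],s[7:]  3  'aba'
   9  s[7:],s[19:]  2  'ab'
  10  s[19:],s[9:]  3  'abb'
  11  s[9:],s[0:]  3  'abb'
  12  s[0:],s[21:]  0  ''
  13  s[21:],s[14:]  1  'b'
  14  s[14:],s[4:]  4  'baaa'
  15  s[4:],s[11:]  3  'baa'
  16  s[11:],s[8:]  2  'ba'
  17  s[8:],s[20:]  1  'b'
  18  s[20:],s[3:]  2  'bb'
  19  s[3:],s[10:]  4  'bbaa'
  20  s[10:],s[2:]  2  'bb'
  21  s[2:],s[1:]  3  'bbb'

n(n+1)/2 = 22·23/2 = 253
Σ LCP = 0 + 4 + 3 + 4 + 2 + 4 + 3 + 1 + 3 + 2 + 3 + 3 + 0 + 1 + 4 + 3 + 2 + 1 + 2 + 4 + 2 + 3 = 54
distinct = 253 − 54 = 199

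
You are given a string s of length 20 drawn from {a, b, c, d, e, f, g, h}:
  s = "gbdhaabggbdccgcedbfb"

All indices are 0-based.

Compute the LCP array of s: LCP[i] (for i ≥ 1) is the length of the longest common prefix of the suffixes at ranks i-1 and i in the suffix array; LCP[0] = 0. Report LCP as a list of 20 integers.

[0, 1, 0, 1, 2, 1, 1, 0, 1, 1, 0, 1, 1, 0, 0, 0, 3, 1, 1, 0]

rank | idx | suffix
   0 |   4 | aabggbdccgcedbfb
   1 |   5 | abggbdccgcedbfb
   2 |  19 | b
   3 |   9 | bdccgcedbfb
   4 |   1 | bdhaabggbdccgcedbfb
   5 |  17 | bfb
   6 |   6 | bggbdccgcedbfb
   7 |  11 | ccgcedbfb
   8 |  14 | cedbfb
   9 |  12 | cgcedbfb
  10 |  16 | dbfb
  11 |  10 | dccgcedbfb
  12 |   2 | dhaabggbdccgcedbfb
  13 |  15 | edbfb
  14 |  18 | fb
  15 |   8 | gbdccgcedbfb
  16 |   0 | gbdhaabggbdccgcedbfb
  17 |  13 | gcedbfb
  18 |   7 | ggbdccgcedbfb
  19 |   3 | haabggbdccgcedbfb

SA = [4, 5, 19, 9, 1, 17, 6, 11, 14, 12, 16, 10, 2, 15, 18, 8, 0, 13, 7, 3]
rank  pair      lcp
   1  s[4:],s[5:]  1  'a'
   2  s[5:],s[19:]  0  ''
   3  s[19:],s[9:]  1  'b'
   4  s[9:],s[1:]  2  'bd'
   5  s[1:],s[17:]  1  'b'
   6  s[17:],s[6:]  1  'b'
   7  s[6:],s[11:]  0  ''
   8  s[11:],s[14:]  1  'c'
   9  s[14:],s[12:]  1  'c'
  10  s[12:],s[16:]  0  ''
  11  s[16:],s[10:]  1  'd'
  12  s[10:],s[2:]  1  'd'
  13  s[2:],s[15:]  0  ''
  14  s[15:],s[18:]  0  ''
  15  s[18:],s[8:]  0  ''
  16  s[8:],s[0:]  3  'gbd'
  17  s[0:],s[13:]  1  'g'
  18  s[13:],s[7:]  1  'g'
  19  s[7:],s[3:]  0  ''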